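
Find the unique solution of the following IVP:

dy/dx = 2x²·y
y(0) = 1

General solution: y = Ce^(2x³/3)
Applying IC y(0) = 1:
Particular solution: y = e^(2x³/3)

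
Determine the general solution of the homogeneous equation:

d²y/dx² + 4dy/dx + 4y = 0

Characteristic equation: r² + 4r + 4 = 0
Factored: (r + 2)² = 0
Repeated root: r = -2
General solution: y = (C₁ + C₂x)e^(-2x)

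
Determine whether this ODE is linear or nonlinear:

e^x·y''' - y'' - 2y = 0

Linear (y and its derivatives appear to the first power only, no products of y terms)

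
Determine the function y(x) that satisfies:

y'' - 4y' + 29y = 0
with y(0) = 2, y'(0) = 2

General solution: y = e^(2x)(C₁cos(5x) + C₂sin(5x))
Complex roots r = 2 ± 5i
Applying ICs: C₁ = 2, C₂ = -2/5
Particular solution: y = e^(2x)(2cos(5x) - (2/5)sin(5x))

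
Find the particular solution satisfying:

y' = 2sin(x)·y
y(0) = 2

General solution: y = Ce^(-2cos(x))
Applying IC y(0) = 2:
Particular solution: y = 2e^(2(1-cos(x)))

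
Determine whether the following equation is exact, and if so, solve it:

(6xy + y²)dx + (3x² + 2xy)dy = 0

Verify exactness: ∂M/∂y = ∂N/∂x ✓
Find F(x,y) such that ∂F/∂x = M, ∂F/∂y = N
Solution: 3x²y + xy² = C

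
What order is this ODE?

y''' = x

The order is 3 (highest derivative is of order 3).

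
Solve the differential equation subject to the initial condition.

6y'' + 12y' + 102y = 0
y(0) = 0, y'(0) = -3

General solution: y = e^(-x)(C₁cos(4x) + C₂sin(4x))
Complex roots r = -1 ± 4i
Applying ICs: C₁ = 0, C₂ = -3/4
Particular solution: y = e^(-x)(-(3/4)sin(4x))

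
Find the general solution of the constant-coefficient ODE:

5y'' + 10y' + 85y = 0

Characteristic equation: 5r² + 10r + 85 = 0
Divide by 5: r² + 2r + 17 = 0
Roots: r = -1 ± 4i (complex conjugates)
General solution: y = e^(-x)(C₁cos(4x) + C₂sin(4x))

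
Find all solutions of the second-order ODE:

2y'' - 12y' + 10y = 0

Characteristic equation: 2r² - 12r + 10 = 0
Divide by 2: r² - 6r + 5 = 0
Roots: r = 1, 5 (distinct real)
General solution: y = C₁e^x + C₂e^(5x)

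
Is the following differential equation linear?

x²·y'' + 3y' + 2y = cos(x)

Yes. Linear (y and its derivatives appear to the first power only, no products of y terms)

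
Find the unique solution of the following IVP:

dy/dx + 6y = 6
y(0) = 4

General solution: y = 1 + Ce^(-6x)
Applying y(0) = 4: C = 4 - 1 = 3
Particular solution: y = 1 + 3e^(-6x)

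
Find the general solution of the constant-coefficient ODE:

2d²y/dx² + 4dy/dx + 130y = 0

Characteristic equation: 2r² + 4r + 130 = 0
Divide by 2: r² + 2r + 65 = 0
Roots: r = -1 ± 8i (complex conjugates)
General solution: y = e^(-x)(C₁cos(8x) + C₂sin(8x))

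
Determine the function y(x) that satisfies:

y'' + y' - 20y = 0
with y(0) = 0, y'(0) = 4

General solution: y = C₁e^(4x) + C₂e^(-5x)
Applying ICs: C₁ = 4/9, C₂ = -4/9
Particular solution: y = (4/9)e^(4x) - (4/9)e^(-5x)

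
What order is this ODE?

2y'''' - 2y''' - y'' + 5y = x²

The order is 4 (highest derivative is of order 4).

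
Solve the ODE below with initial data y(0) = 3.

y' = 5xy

General solution: y = Ce^(5x²/2)
Applying IC y(0) = 3:
Particular solution: y = 3e^(5x²/2)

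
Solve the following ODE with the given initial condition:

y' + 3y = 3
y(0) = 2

General solution: y = 1 + Ce^(-3x)
Applying y(0) = 2: C = 2 - 1 = 1
Particular solution: y = 1 + e^(-3x)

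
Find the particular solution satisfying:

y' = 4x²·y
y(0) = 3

General solution: y = Ce^(4x³/3)
Applying IC y(0) = 3:
Particular solution: y = 3e^(4x³/3)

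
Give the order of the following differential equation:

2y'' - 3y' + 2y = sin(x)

The order is 2 (highest derivative is of order 2).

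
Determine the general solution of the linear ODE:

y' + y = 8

Using integrating factor method:

General solution: y = 8 + Ce^(-x)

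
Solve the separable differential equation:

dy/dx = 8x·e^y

Separating variables and integrating:
-e^(-y) = 4x² + C

General solution: y = -ln(C - 4x²)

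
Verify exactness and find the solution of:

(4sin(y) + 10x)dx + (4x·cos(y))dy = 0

Verify exactness: ∂M/∂y = ∂N/∂x ✓
Find F(x,y) such that ∂F/∂x = M, ∂F/∂y = N
Solution: 4x·sin(y) + 5x² = C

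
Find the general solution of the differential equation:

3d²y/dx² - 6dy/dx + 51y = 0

Characteristic equation: 3r² - 6r + 51 = 0
Divide by 3: r² - 2r + 17 = 0
Roots: r = 1 ± 4i (complex conjugates)
General solution: y = e^x(C₁cos(4x) + C₂sin(4x))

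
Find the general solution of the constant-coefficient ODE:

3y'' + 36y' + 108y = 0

Characteristic equation: 3r² + 36r + 108 = 0
Divide by 3: r² + 12r + 36 = 0
Factored: (r + 6)² = 0
Repeated root: r = -6
General solution: y = (C₁ + C₂x)e^(-6x)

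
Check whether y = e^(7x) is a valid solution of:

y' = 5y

Verification:
y = e^(7x)
y' = 7e^(7x)
But 5y = 5e^(7x)
y' ≠ 5y — the derivative does not match

No, it is not a solution.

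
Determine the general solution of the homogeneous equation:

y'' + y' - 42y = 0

Characteristic equation: r² + r - 42 = 0
Roots: r = 6, -7 (distinct real)
General solution: y = C₁e^(6x) + C₂e^(-7x)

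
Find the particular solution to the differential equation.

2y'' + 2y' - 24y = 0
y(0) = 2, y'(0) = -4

General solution: y = C₁e^(3x) + C₂e^(-4x)
Applying ICs: C₁ = 4/7, C₂ = 10/7
Particular solution: y = (4/7)e^(3x) + (10/7)e^(-4x)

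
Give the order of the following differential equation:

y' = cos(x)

The order is 1 (highest derivative is of order 1).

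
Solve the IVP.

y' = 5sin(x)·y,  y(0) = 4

General solution: y = Ce^(-5cos(x))
Applying IC y(0) = 4:
Particular solution: y = 4e^(5(1-cos(x)))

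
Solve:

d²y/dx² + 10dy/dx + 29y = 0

Characteristic equation: r² + 10r + 29 = 0
Roots: r = -5 ± 2i (complex conjugates)
General solution: y = e^(-5x)(C₁cos(2x) + C₂sin(2x))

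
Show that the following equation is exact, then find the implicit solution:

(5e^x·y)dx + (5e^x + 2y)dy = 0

Verify exactness: ∂M/∂y = ∂N/∂x ✓
Find F(x,y) such that ∂F/∂x = M, ∂F/∂y = N
Solution: 5e^x·y + y² = C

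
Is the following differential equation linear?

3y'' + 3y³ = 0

No. Nonlinear (y³ term)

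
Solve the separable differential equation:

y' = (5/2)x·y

Separating variables and integrating:
ln|y| = 5x^2/4 + C

General solution: y = Ce^(5x^2/4)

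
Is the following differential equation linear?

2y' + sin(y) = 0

No. Nonlinear (sin(y) is nonlinear in y)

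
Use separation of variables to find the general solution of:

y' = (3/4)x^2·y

Separating variables and integrating:
ln|y| = x^3/4 + C

General solution: y = Ce^(x^3/4)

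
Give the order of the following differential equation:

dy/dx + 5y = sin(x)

The order is 1 (highest derivative is of order 1).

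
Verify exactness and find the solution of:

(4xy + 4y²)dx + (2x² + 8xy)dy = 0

Verify exactness: ∂M/∂y = ∂N/∂x ✓
Find F(x,y) such that ∂F/∂x = M, ∂F/∂y = N
Solution: 2x²y + 4xy² = C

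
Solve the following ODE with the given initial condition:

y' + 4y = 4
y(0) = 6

General solution: y = 1 + Ce^(-4x)
Applying y(0) = 6: C = 6 - 1 = 5
Particular solution: y = 1 + 5e^(-4x)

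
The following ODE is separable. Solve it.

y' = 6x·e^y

Separating variables and integrating:
-e^(-y) = 3x² + C

General solution: y = -ln(C - 3x²)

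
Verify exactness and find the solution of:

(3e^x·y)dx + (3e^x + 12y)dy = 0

Verify exactness: ∂M/∂y = ∂N/∂x ✓
Find F(x,y) such that ∂F/∂x = M, ∂F/∂y = N
Solution: 3e^x·y + 6y² = C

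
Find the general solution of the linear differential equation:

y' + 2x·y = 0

Using integrating factor method:

General solution: y = Ce^(-x^2)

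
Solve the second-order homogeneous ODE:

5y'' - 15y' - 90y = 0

Characteristic equation: 5r² - 15r - 90 = 0
Divide by 5: r² - 3r - 18 = 0
Roots: r = 6, -3 (distinct real)
General solution: y = C₁e^(6x) + C₂e^(-3x)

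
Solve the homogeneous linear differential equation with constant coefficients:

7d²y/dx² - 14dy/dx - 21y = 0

Characteristic equation: 7r² - 14r - 21 = 0
Divide by 7: r² - 2r - 3 = 0
Roots: r = 3, -1 (distinct real)
General solution: y = C₁e^(3x) + C₂e^(-x)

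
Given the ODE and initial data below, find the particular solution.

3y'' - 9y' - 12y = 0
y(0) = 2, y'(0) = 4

General solution: y = C₁e^(4x) + C₂e^(-x)
Applying ICs: C₁ = 6/5, C₂ = 4/5
Particular solution: y = (6/5)e^(4x) + (4/5)e^(-x)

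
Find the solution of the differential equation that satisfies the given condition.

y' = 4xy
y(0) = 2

General solution: y = Ce^(2x²)
Applying IC y(0) = 2:
Particular solution: y = 2e^(2x²)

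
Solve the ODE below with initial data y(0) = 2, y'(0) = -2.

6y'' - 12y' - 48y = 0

General solution: y = C₁e^(4x) + C₂e^(-2x)
Applying ICs: C₁ = 1/3, C₂ = 5/3
Particular solution: y = (1/3)e^(4x) + (5/3)e^(-2x)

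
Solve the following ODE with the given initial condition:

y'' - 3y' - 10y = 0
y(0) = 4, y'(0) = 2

General solution: y = C₁e^(5x) + C₂e^(-2x)
Applying ICs: C₁ = 10/7, C₂ = 18/7
Particular solution: y = (10/7)e^(5x) + (18/7)e^(-2x)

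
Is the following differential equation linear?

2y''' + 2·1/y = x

No. Nonlinear (1/y term)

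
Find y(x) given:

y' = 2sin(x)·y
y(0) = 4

General solution: y = Ce^(-2cos(x))
Applying IC y(0) = 4:
Particular solution: y = 4e^(2(1-cos(x)))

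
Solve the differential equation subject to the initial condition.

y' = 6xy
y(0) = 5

General solution: y = Ce^(3x²)
Applying IC y(0) = 5:
Particular solution: y = 5e^(3x²)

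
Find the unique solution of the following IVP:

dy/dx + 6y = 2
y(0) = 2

General solution: y = 1/3 + Ce^(-6x)
Applying y(0) = 2: C = 2 - 1/3 = 5/3
Particular solution: y = 1/3 + (5/3)e^(-6x)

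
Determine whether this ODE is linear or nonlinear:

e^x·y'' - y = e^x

Linear (y and its derivatives appear to the first power only, no products of y terms)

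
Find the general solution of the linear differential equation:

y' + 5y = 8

Using integrating factor method:

General solution: y = 8/5 + Ce^(-5x)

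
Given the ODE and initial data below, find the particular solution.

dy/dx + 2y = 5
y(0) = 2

General solution: y = 5/2 + Ce^(-2x)
Applying y(0) = 2: C = 2 - 5/2 = -1/2
Particular solution: y = 5/2 - (1/2)e^(-2x)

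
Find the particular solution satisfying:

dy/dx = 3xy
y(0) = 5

General solution: y = Ce^(3x²/2)
Applying IC y(0) = 5:
Particular solution: y = 5e^(3x²/2)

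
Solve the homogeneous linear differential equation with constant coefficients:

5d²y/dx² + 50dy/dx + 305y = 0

Characteristic equation: 5r² + 50r + 305 = 0
Divide by 5: r² + 10r + 61 = 0
Roots: r = -5 ± 6i (complex conjugates)
General solution: y = e^(-5x)(C₁cos(6x) + C₂sin(6x))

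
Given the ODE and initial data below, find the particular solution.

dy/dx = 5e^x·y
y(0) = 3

General solution: y = Ce^(5e^x)
Applying IC y(0) = 3:
Particular solution: y = 3e^(5(e^x - 1))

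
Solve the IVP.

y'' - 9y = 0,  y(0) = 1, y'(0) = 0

General solution: y = C₁e^(3x) + C₂e^(-3x)
Applying ICs: C₁ = 1/2, C₂ = 1/2
Particular solution: y = (1/2)e^(3x) + (1/2)e^(-3x)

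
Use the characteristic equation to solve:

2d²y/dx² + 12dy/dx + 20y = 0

Characteristic equation: 2r² + 12r + 20 = 0
Divide by 2: r² + 6r + 10 = 0
Roots: r = -3 ± i (complex conjugates)
General solution: y = e^(-3x)(C₁cos(x) + C₂sin(x))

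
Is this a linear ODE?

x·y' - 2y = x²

Yes. Linear (y and its derivatives appear to the first power only, no products of y terms)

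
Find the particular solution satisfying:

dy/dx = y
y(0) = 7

General solution: y = Ce^x
Applying IC y(0) = 7:
Particular solution: y = 7e^x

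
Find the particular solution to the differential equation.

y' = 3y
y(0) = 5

General solution: y = Ce^(3x)
Applying IC y(0) = 5:
Particular solution: y = 5e^(3x)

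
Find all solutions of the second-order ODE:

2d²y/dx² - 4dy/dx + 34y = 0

Characteristic equation: 2r² - 4r + 34 = 0
Divide by 2: r² - 2r + 17 = 0
Roots: r = 1 ± 4i (complex conjugates)
General solution: y = e^x(C₁cos(4x) + C₂sin(4x))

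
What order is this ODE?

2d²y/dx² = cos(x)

The order is 2 (highest derivative is of order 2).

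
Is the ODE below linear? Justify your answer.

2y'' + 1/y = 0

No. Nonlinear (1/y term)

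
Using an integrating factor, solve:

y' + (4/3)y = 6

Using integrating factor method:

General solution: y = 9/2 + Ce^(-4x/3)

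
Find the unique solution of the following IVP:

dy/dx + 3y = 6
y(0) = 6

General solution: y = 2 + Ce^(-3x)
Applying y(0) = 6: C = 6 - 2 = 4
Particular solution: y = 2 + 4e^(-3x)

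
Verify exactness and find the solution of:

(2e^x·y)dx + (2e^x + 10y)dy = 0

Verify exactness: ∂M/∂y = ∂N/∂x ✓
Find F(x,y) such that ∂F/∂x = M, ∂F/∂y = N
Solution: 2e^x·y + 5y² = C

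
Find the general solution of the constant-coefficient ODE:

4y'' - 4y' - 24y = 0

Characteristic equation: 4r² - 4r - 24 = 0
Divide by 4: r² - r - 6 = 0
Roots: r = 3, -2 (distinct real)
General solution: y = C₁e^(3x) + C₂e^(-2x)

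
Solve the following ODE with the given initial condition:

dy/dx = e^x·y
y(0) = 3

General solution: y = Ce^(e^x)
Applying IC y(0) = 3:
Particular solution: y = 3e^(e^x - 1)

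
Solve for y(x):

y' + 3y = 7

Using integrating factor method:

General solution: y = 7/3 + Ce^(-3x)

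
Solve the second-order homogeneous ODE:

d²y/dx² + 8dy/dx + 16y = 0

Characteristic equation: r² + 8r + 16 = 0
Factored: (r + 4)² = 0
Repeated root: r = -4
General solution: y = (C₁ + C₂x)e^(-4x)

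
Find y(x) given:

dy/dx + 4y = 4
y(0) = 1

General solution: y = 1 + Ce^(-4x)
Applying y(0) = 1: C = 1 - 1 = 0
Particular solution: y = 1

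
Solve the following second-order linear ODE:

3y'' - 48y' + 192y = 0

Characteristic equation: 3r² - 48r + 192 = 0
Divide by 3: r² - 16r + 64 = 0
Factored: (r - 8)² = 0
Repeated root: r = 8
General solution: y = (C₁ + C₂x)e^(8x)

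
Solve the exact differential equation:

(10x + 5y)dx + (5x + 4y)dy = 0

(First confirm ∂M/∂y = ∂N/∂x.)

Verify exactness: ∂M/∂y = ∂N/∂x ✓
Find F(x,y) such that ∂F/∂x = M, ∂F/∂y = N
Solution: 5x² + 5xy + 2y² = C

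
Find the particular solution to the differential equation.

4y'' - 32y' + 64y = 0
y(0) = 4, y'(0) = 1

General solution: y = (C₁ + C₂x)e^(4x)
Repeated root r = 4
Applying ICs: C₁ = 4, C₂ = -15
Particular solution: y = (4 - 15x)e^(4x)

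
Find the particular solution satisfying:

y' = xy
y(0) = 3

General solution: y = Ce^(x²/2)
Applying IC y(0) = 3:
Particular solution: y = 3e^(x²/2)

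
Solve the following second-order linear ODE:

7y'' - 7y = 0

Characteristic equation: 7r² - 7 = 0
Divide by 7: r² - 1 = 0
Roots: r = 1, -1 (distinct real)
General solution: y = C₁e^x + C₂e^(-x)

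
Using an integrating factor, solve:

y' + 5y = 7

Using integrating factor method:

General solution: y = 7/5 + Ce^(-5x)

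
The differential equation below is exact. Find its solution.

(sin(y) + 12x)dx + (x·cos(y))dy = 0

Verify exactness: ∂M/∂y = ∂N/∂x ✓
Find F(x,y) such that ∂F/∂x = M, ∂F/∂y = N
Solution: x·sin(y) + 6x² = C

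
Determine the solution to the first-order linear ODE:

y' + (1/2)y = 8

Using integrating factor method:

General solution: y = 16 + Ce^(-x/2)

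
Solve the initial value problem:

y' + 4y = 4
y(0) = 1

General solution: y = 1 + Ce^(-4x)
Applying y(0) = 1: C = 1 - 1 = 0
Particular solution: y = 1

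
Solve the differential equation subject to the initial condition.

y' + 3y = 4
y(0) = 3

General solution: y = 4/3 + Ce^(-3x)
Applying y(0) = 3: C = 3 - 4/3 = 5/3
Particular solution: y = 4/3 + (5/3)e^(-3x)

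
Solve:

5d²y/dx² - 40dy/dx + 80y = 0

Characteristic equation: 5r² - 40r + 80 = 0
Divide by 5: r² - 8r + 16 = 0
Factored: (r - 4)² = 0
Repeated root: r = 4
General solution: y = (C₁ + C₂x)e^(4x)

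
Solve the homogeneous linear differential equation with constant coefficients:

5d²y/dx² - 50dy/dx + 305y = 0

Characteristic equation: 5r² - 50r + 305 = 0
Divide by 5: r² - 10r + 61 = 0
Roots: r = 5 ± 6i (complex conjugates)
General solution: y = e^(5x)(C₁cos(6x) + C₂sin(6x))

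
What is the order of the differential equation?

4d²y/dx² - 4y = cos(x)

The order is 2 (highest derivative is of order 2).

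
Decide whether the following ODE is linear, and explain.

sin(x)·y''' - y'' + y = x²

Linear (y and its derivatives appear to the first power only, no products of y terms)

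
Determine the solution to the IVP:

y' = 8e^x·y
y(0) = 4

General solution: y = Ce^(8e^x)
Applying IC y(0) = 4:
Particular solution: y = 4e^(8(e^x - 1))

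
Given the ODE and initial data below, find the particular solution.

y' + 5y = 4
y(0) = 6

General solution: y = 4/5 + Ce^(-5x)
Applying y(0) = 6: C = 6 - 4/5 = 26/5
Particular solution: y = 4/5 + (26/5)e^(-5x)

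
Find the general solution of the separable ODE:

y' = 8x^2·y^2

Separating variables and integrating:
-1/y = 8x^3/3 + C

General solution: y^-1 = (-8/3)x^3 + C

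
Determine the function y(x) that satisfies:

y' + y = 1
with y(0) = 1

General solution: y = 1 + Ce^(-x)
Applying y(0) = 1: C = 1 - 1 = 0
Particular solution: y = 1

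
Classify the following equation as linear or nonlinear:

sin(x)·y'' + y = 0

Linear (y and its derivatives appear to the first power only, no products of y terms)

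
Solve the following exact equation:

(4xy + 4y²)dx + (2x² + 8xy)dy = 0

Verify exactness: ∂M/∂y = ∂N/∂x ✓
Find F(x,y) such that ∂F/∂x = M, ∂F/∂y = N
Solution: 2x²y + 4xy² = C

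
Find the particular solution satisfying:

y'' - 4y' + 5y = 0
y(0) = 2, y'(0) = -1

General solution: y = e^(2x)(C₁cos(x) + C₂sin(x))
Complex roots r = 2 ± i
Applying ICs: C₁ = 2, C₂ = -5
Particular solution: y = e^(2x)(2cos(x) - 5sin(x))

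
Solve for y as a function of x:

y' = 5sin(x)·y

Separating variables and integrating:
ln|y| = -5cos(x) + C

General solution: y = Ce^(-5cos(x))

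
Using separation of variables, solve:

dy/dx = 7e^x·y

Separating variables and integrating:
ln|y| = 7e^x + C

General solution: y = Ce^(7e^x)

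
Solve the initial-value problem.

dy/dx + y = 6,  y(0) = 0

General solution: y = 6 + Ce^(-x)
Applying y(0) = 0: C = 0 - 6 = -6
Particular solution: y = 6 - 6e^(-x)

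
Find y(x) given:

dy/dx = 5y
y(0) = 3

General solution: y = Ce^(5x)
Applying IC y(0) = 3:
Particular solution: y = 3e^(5x)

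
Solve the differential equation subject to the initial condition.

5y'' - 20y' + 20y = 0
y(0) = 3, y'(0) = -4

General solution: y = (C₁ + C₂x)e^(2x)
Repeated root r = 2
Applying ICs: C₁ = 3, C₂ = -10
Particular solution: y = (3 - 10x)e^(2x)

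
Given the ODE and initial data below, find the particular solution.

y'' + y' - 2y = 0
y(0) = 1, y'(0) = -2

General solution: y = C₁e^x + C₂e^(-2x)
Applying ICs: C₁ = 0, C₂ = 1
Particular solution: y = e^(-2x)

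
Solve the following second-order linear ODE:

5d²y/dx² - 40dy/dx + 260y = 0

Characteristic equation: 5r² - 40r + 260 = 0
Divide by 5: r² - 8r + 52 = 0
Roots: r = 4 ± 6i (complex conjugates)
General solution: y = e^(4x)(C₁cos(6x) + C₂sin(6x))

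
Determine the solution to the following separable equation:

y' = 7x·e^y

Separating variables and integrating:
-e^(-y) = 7x²/2 + C

General solution: y = -ln(C - 7x²/2)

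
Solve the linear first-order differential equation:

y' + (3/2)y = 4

Using integrating factor method:

General solution: y = 8/3 + Ce^(-3x/2)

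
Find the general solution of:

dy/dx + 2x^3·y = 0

Using integrating factor method:

General solution: y = Ce^(-x^4/2)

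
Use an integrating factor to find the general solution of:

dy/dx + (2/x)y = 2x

Using integrating factor method:

General solution: y = (1/2)x^2 + Cx^(-2)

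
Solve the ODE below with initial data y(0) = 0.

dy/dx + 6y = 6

General solution: y = 1 + Ce^(-6x)
Applying y(0) = 0: C = 0 - 1 = -1
Particular solution: y = 1 - e^(-6x)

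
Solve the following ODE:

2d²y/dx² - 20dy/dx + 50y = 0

Characteristic equation: 2r² - 20r + 50 = 0
Divide by 2: r² - 10r + 25 = 0
Factored: (r - 5)² = 0
Repeated root: r = 5
General solution: y = (C₁ + C₂x)e^(5x)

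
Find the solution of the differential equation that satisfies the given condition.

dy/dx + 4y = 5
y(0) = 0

General solution: y = 5/4 + Ce^(-4x)
Applying y(0) = 0: C = 0 - 5/4 = -5/4
Particular solution: y = 5/4 - (5/4)e^(-4x)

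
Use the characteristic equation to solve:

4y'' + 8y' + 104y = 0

Characteristic equation: 4r² + 8r + 104 = 0
Divide by 4: r² + 2r + 26 = 0
Roots: r = -1 ± 5i (complex conjugates)
General solution: y = e^(-x)(C₁cos(5x) + C₂sin(5x))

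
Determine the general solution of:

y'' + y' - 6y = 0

Characteristic equation: r² + r - 6 = 0
Roots: r = 2, -3 (distinct real)
General solution: y = C₁e^(2x) + C₂e^(-3x)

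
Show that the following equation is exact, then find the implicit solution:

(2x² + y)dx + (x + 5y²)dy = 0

Verify exactness: ∂M/∂y = ∂N/∂x ✓
Find F(x,y) such that ∂F/∂x = M, ∂F/∂y = N
Solution: 2x³/3 + xy + 5y³/3 = C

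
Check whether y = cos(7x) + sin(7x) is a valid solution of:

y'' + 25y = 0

Verification:
y'' = -49cos(7x) - 49sin(7x)
y'' + 25y ≠ 0 (frequency mismatch: got 49 instead of 25)

No, it is not a solution.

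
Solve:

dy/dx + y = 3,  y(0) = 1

General solution: y = 3 + Ce^(-x)
Applying y(0) = 1: C = 1 - 3 = -2
Particular solution: y = 3 - 2e^(-x)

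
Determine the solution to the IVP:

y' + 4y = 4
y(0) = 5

General solution: y = 1 + Ce^(-4x)
Applying y(0) = 5: C = 5 - 1 = 4
Particular solution: y = 1 + 4e^(-4x)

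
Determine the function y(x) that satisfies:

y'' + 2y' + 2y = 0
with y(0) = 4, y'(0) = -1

General solution: y = e^(-x)(C₁cos(x) + C₂sin(x))
Complex roots r = -1 ± i
Applying ICs: C₁ = 4, C₂ = 3
Particular solution: y = e^(-x)(4cos(x) + 3sin(x))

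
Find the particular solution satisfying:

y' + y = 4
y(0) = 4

General solution: y = 4 + Ce^(-x)
Applying y(0) = 4: C = 4 - 4 = 0
Particular solution: y = 4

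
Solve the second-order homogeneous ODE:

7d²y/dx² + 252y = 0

Characteristic equation: 7r² + 252 = 0
Divide by 7: r² + 36 = 0
Roots: r = ±6i (complex conjugates)
General solution: y = C₁cos(6x) + C₂sin(6x)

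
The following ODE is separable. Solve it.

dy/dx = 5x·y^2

Separating variables and integrating:
-1/y = 5x^2/2 + C

General solution: y^-1 = (-5/2)x^2 + C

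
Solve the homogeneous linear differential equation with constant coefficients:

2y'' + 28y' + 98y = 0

Characteristic equation: 2r² + 28r + 98 = 0
Divide by 2: r² + 14r + 49 = 0
Factored: (r + 7)² = 0
Repeated root: r = -7
General solution: y = (C₁ + C₂x)e^(-7x)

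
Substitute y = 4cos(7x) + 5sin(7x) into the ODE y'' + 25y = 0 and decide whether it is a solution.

Verification:
y'' = -196cos(7x) - 245sin(7x)
y'' + 25y ≠ 0 (frequency mismatch: got 49 instead of 25)

No, it is not a solution.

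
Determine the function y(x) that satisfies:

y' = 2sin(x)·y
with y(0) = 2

General solution: y = Ce^(-2cos(x))
Applying IC y(0) = 2:
Particular solution: y = 2e^(2(1-cos(x)))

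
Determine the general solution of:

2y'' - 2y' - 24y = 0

Characteristic equation: 2r² - 2r - 24 = 0
Divide by 2: r² - r - 12 = 0
Roots: r = 4, -3 (distinct real)
General solution: y = C₁e^(4x) + C₂e^(-3x)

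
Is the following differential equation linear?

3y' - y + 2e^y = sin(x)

No. Nonlinear (e^y is nonlinear in y)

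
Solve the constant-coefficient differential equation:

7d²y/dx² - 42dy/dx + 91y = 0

Characteristic equation: 7r² - 42r + 91 = 0
Divide by 7: r² - 6r + 13 = 0
Roots: r = 3 ± 2i (complex conjugates)
General solution: y = e^(3x)(C₁cos(2x) + C₂sin(2x))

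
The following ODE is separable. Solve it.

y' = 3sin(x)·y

Separating variables and integrating:
ln|y| = -3cos(x) + C

General solution: y = Ce^(-3cos(x))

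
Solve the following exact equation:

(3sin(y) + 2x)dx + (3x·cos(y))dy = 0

Verify exactness: ∂M/∂y = ∂N/∂x ✓
Find F(x,y) such that ∂F/∂x = M, ∂F/∂y = N
Solution: 3x·sin(y) + x² = C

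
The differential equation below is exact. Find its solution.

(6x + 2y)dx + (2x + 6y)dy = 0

Verify exactness: ∂M/∂y = ∂N/∂x ✓
Find F(x,y) such that ∂F/∂x = M, ∂F/∂y = N
Solution: 3x² + 2xy + 3y² = C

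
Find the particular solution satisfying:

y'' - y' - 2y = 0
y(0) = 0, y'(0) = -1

General solution: y = C₁e^(2x) + C₂e^(-x)
Applying ICs: C₁ = -1/3, C₂ = 1/3
Particular solution: y = -(1/3)e^(2x) + (1/3)e^(-x)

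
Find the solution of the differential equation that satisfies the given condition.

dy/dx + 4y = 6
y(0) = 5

General solution: y = 3/2 + Ce^(-4x)
Applying y(0) = 5: C = 5 - 3/2 = 7/2
Particular solution: y = 3/2 + (7/2)e^(-4x)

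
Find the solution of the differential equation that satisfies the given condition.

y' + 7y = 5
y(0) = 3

General solution: y = 5/7 + Ce^(-7x)
Applying y(0) = 3: C = 3 - 5/7 = 16/7
Particular solution: y = 5/7 + (16/7)e^(-7x)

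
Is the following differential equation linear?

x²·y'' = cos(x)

Yes. Linear (y and its derivatives appear to the first power only, no products of y terms)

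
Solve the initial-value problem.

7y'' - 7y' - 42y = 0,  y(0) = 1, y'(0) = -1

General solution: y = C₁e^(3x) + C₂e^(-2x)
Applying ICs: C₁ = 1/5, C₂ = 4/5
Particular solution: y = (1/5)e^(3x) + (4/5)e^(-2x)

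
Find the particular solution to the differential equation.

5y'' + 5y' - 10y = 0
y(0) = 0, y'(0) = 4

General solution: y = C₁e^x + C₂e^(-2x)
Applying ICs: C₁ = 4/3, C₂ = -4/3
Particular solution: y = (4/3)e^x - (4/3)e^(-2x)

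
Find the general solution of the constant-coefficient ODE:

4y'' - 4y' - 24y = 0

Characteristic equation: 4r² - 4r - 24 = 0
Divide by 4: r² - r - 6 = 0
Roots: r = 3, -2 (distinct real)
General solution: y = C₁e^(3x) + C₂e^(-2x)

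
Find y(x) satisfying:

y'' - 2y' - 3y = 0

Characteristic equation: r² - 2r - 3 = 0
Roots: r = 3, -1 (distinct real)
General solution: y = C₁e^(3x) + C₂e^(-x)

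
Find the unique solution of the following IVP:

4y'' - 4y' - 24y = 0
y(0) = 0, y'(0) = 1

General solution: y = C₁e^(3x) + C₂e^(-2x)
Applying ICs: C₁ = 1/5, C₂ = -1/5
Particular solution: y = (1/5)e^(3x) - (1/5)e^(-2x)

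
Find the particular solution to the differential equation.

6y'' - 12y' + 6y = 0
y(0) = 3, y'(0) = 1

General solution: y = (C₁ + C₂x)e^x
Repeated root r = 1
Applying ICs: C₁ = 3, C₂ = -2
Particular solution: y = (3 - 2x)e^x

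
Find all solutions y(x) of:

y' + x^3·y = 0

Using integrating factor method:

General solution: y = Ce^(-x^4/4)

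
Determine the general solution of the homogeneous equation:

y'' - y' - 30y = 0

Characteristic equation: r² - r - 30 = 0
Roots: r = 6, -5 (distinct real)
General solution: y = C₁e^(6x) + C₂e^(-5x)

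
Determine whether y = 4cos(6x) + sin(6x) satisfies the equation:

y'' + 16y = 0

Verification:
y'' = -144cos(6x) - 36sin(6x)
y'' + 16y ≠ 0 (frequency mismatch: got 36 instead of 16)

No, it is not a solution.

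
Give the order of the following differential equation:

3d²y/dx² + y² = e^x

The order is 2 (highest derivative is of order 2).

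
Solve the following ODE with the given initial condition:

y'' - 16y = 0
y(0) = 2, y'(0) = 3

General solution: y = C₁e^(4x) + C₂e^(-4x)
Applying ICs: C₁ = 11/8, C₂ = 5/8
Particular solution: y = (11/8)e^(4x) + (5/8)e^(-4x)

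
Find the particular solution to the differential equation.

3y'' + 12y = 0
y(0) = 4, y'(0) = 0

General solution: y = C₁cos(2x) + C₂sin(2x)
Complex roots r = ±2i
Applying ICs: C₁ = 4, C₂ = 0
Particular solution: y = 4cos(2x)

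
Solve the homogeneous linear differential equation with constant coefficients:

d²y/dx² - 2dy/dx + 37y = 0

Characteristic equation: r² - 2r + 37 = 0
Roots: r = 1 ± 6i (complex conjugates)
General solution: y = e^x(C₁cos(6x) + C₂sin(6x))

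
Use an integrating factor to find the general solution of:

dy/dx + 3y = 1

Using integrating factor method:

General solution: y = 1/3 + Ce^(-3x)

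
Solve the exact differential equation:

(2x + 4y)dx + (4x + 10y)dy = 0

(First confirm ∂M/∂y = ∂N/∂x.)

Verify exactness: ∂M/∂y = ∂N/∂x ✓
Find F(x,y) such that ∂F/∂x = M, ∂F/∂y = N
Solution: x² + 4xy + 5y² = C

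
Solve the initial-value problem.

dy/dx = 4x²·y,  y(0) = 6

General solution: y = Ce^(4x³/3)
Applying IC y(0) = 6:
Particular solution: y = 6e^(4x³/3)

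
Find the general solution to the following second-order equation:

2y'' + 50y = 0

Characteristic equation: 2r² + 50 = 0
Divide by 2: r² + 25 = 0
Roots: r = ±5i (complex conjugates)
General solution: y = C₁cos(5x) + C₂sin(5x)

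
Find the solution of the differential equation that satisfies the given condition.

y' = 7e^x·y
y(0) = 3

General solution: y = Ce^(7e^x)
Applying IC y(0) = 3:
Particular solution: y = 3e^(7(e^x - 1))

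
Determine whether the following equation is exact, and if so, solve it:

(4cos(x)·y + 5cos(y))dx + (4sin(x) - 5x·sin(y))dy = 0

Verify exactness: ∂M/∂y = ∂N/∂x ✓
Find F(x,y) such that ∂F/∂x = M, ∂F/∂y = N
Solution: 4sin(x)·y + 5x·cos(y) = C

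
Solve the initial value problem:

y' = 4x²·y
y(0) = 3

General solution: y = Ce^(4x³/3)
Applying IC y(0) = 3:
Particular solution: y = 3e^(4x³/3)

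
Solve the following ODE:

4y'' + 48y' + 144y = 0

Characteristic equation: 4r² + 48r + 144 = 0
Divide by 4: r² + 12r + 36 = 0
Factored: (r + 6)² = 0
Repeated root: r = -6
General solution: y = (C₁ + C₂x)e^(-6x)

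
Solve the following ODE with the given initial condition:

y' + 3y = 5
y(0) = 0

General solution: y = 5/3 + Ce^(-3x)
Applying y(0) = 0: C = 0 - 5/3 = -5/3
Particular solution: y = 5/3 - (5/3)e^(-3x)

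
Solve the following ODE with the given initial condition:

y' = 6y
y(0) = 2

General solution: y = Ce^(6x)
Applying IC y(0) = 2:
Particular solution: y = 2e^(6x)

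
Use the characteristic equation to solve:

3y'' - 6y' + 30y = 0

Characteristic equation: 3r² - 6r + 30 = 0
Divide by 3: r² - 2r + 10 = 0
Roots: r = 1 ± 3i (complex conjugates)
General solution: y = e^x(C₁cos(3x) + C₂sin(3x))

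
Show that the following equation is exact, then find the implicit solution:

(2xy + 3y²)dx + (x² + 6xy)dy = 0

Verify exactness: ∂M/∂y = ∂N/∂x ✓
Find F(x,y) such that ∂F/∂x = M, ∂F/∂y = N
Solution: x²y + 3xy² = C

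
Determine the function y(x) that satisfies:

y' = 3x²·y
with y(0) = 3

General solution: y = Ce^(x³)
Applying IC y(0) = 3:
Particular solution: y = 3e^(x³)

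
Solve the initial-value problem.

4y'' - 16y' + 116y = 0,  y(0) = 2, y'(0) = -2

General solution: y = e^(2x)(C₁cos(5x) + C₂sin(5x))
Complex roots r = 2 ± 5i
Applying ICs: C₁ = 2, C₂ = -6/5
Particular solution: y = e^(2x)(2cos(5x) - (6/5)sin(5x))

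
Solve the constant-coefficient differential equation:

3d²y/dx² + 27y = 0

Characteristic equation: 3r² + 27 = 0
Divide by 3: r² + 9 = 0
Roots: r = ±3i (complex conjugates)
General solution: y = C₁cos(3x) + C₂sin(3x)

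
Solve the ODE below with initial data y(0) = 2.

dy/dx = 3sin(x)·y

General solution: y = Ce^(-3cos(x))
Applying IC y(0) = 2:
Particular solution: y = 2e^(3(1-cos(x)))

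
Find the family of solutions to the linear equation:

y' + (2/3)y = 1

Using integrating factor method:

General solution: y = 3/2 + Ce^(-2x/3)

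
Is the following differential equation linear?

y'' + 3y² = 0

No. Nonlinear (y² term)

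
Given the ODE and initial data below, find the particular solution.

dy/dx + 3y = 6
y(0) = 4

General solution: y = 2 + Ce^(-3x)
Applying y(0) = 4: C = 4 - 2 = 2
Particular solution: y = 2 + 2e^(-3x)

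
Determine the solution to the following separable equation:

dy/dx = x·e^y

Separating variables and integrating:
-e^(-y) = x²/2 + C

General solution: y = -ln(C - x²/2)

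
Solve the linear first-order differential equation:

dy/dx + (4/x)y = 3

Using integrating factor method:

General solution: y = (3/5)x + Cx^(-4)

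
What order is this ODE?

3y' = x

The order is 1 (highest derivative is of order 1).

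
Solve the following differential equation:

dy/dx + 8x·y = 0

Using integrating factor method:

General solution: y = Ce^(-4x^2)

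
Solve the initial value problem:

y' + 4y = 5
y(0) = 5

General solution: y = 5/4 + Ce^(-4x)
Applying y(0) = 5: C = 5 - 5/4 = 15/4
Particular solution: y = 5/4 + (15/4)e^(-4x)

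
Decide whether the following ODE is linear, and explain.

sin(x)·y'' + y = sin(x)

Linear (y and its derivatives appear to the first power only, no products of y terms)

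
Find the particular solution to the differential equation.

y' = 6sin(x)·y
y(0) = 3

General solution: y = Ce^(-6cos(x))
Applying IC y(0) = 3:
Particular solution: y = 3e^(6(1-cos(x)))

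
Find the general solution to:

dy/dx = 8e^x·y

Separating variables and integrating:
ln|y| = 8e^x + C

General solution: y = Ce^(8e^x)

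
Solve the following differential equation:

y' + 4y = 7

Using integrating factor method:

General solution: y = 7/4 + Ce^(-4x)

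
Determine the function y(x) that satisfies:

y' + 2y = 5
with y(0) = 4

General solution: y = 5/2 + Ce^(-2x)
Applying y(0) = 4: C = 4 - 5/2 = 3/2
Particular solution: y = 5/2 + (3/2)e^(-2x)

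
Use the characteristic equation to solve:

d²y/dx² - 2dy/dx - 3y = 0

Characteristic equation: r² - 2r - 3 = 0
Roots: r = 3, -1 (distinct real)
General solution: y = C₁e^(3x) + C₂e^(-x)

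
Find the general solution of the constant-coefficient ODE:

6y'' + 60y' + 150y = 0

Characteristic equation: 6r² + 60r + 150 = 0
Divide by 6: r² + 10r + 25 = 0
Factored: (r + 5)² = 0
Repeated root: r = -5
General solution: y = (C₁ + C₂x)e^(-5x)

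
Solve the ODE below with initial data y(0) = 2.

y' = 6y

General solution: y = Ce^(6x)
Applying IC y(0) = 2:
Particular solution: y = 2e^(6x)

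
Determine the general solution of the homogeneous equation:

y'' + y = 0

Characteristic equation: r² + 1 = 0
Roots: r = ±i (complex conjugates)
General solution: y = C₁cos(x) + C₂sin(x)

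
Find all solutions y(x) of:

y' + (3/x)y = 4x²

Using integrating factor method:

General solution: y = (2/3)x^3 + Cx^(-3)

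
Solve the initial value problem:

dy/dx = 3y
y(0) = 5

General solution: y = Ce^(3x)
Applying IC y(0) = 5:
Particular solution: y = 5e^(3x)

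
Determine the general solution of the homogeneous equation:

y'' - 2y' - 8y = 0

Characteristic equation: r² - 2r - 8 = 0
Roots: r = 4, -2 (distinct real)
General solution: y = C₁e^(4x) + C₂e^(-2x)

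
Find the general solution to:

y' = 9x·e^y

Separating variables and integrating:
-e^(-y) = 9x²/2 + C

General solution: y = -ln(C - 9x²/2)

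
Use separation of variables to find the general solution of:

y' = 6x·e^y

Separating variables and integrating:
-e^(-y) = 3x² + C

General solution: y = -ln(C - 3x²)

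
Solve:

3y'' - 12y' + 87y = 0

Characteristic equation: 3r² - 12r + 87 = 0
Divide by 3: r² - 4r + 29 = 0
Roots: r = 2 ± 5i (complex conjugates)
General solution: y = e^(2x)(C₁cos(5x) + C₂sin(5x))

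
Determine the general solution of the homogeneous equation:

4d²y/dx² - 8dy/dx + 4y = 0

Characteristic equation: 4r² - 8r + 4 = 0
Divide by 4: r² - 2r + 1 = 0
Factored: (r - 1)² = 0
Repeated root: r = 1
General solution: y = (C₁ + C₂x)e^x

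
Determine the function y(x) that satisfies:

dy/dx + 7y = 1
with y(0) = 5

General solution: y = 1/7 + Ce^(-7x)
Applying y(0) = 5: C = 5 - 1/7 = 34/7
Particular solution: y = 1/7 + (34/7)e^(-7x)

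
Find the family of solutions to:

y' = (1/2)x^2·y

Separating variables and integrating:
ln|y| = x^3/6 + C

General solution: y = Ce^(x^3/6)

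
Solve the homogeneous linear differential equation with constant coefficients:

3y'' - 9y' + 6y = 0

Characteristic equation: 3r² - 9r + 6 = 0
Divide by 3: r² - 3r + 2 = 0
Roots: r = 1, 2 (distinct real)
General solution: y = C₁e^x + C₂e^(2x)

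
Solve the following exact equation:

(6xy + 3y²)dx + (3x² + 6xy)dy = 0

Verify exactness: ∂M/∂y = ∂N/∂x ✓
Find F(x,y) such that ∂F/∂x = M, ∂F/∂y = N
Solution: 3x²y + 3xy² = C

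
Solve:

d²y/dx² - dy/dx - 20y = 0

Characteristic equation: r² - r - 20 = 0
Roots: r = 5, -4 (distinct real)
General solution: y = C₁e^(5x) + C₂e^(-4x)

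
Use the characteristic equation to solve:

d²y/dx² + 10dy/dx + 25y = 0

Characteristic equation: r² + 10r + 25 = 0
Factored: (r + 5)² = 0
Repeated root: r = -5
General solution: y = (C₁ + C₂x)e^(-5x)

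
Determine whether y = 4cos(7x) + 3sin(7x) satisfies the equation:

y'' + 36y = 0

Verification:
y'' = -196cos(7x) - 147sin(7x)
y'' + 36y ≠ 0 (frequency mismatch: got 49 instead of 36)

No, it is not a solution.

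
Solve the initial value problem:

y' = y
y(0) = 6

General solution: y = Ce^x
Applying IC y(0) = 6:
Particular solution: y = 6e^x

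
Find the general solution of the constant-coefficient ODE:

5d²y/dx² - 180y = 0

Characteristic equation: 5r² - 180 = 0
Divide by 5: r² - 36 = 0
Roots: r = 6, -6 (distinct real)
General solution: y = C₁e^(6x) + C₂e^(-6x)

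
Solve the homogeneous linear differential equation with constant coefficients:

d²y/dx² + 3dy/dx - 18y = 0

Characteristic equation: r² + 3r - 18 = 0
Roots: r = 3, -6 (distinct real)
General solution: y = C₁e^(3x) + C₂e^(-6x)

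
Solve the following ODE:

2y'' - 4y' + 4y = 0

Characteristic equation: 2r² - 4r + 4 = 0
Divide by 2: r² - 2r + 2 = 0
Roots: r = 1 ± i (complex conjugates)
General solution: y = e^x(C₁cos(x) + C₂sin(x))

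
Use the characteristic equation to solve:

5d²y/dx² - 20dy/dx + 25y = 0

Characteristic equation: 5r² - 20r + 25 = 0
Divide by 5: r² - 4r + 5 = 0
Roots: r = 2 ± i (complex conjugates)
General solution: y = e^(2x)(C₁cos(x) + C₂sin(x))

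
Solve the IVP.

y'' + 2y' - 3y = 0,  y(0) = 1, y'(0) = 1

General solution: y = C₁e^x + C₂e^(-3x)
Applying ICs: C₁ = 1, C₂ = 0
Particular solution: y = e^x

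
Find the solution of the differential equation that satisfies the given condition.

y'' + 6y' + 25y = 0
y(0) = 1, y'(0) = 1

General solution: y = e^(-3x)(C₁cos(4x) + C₂sin(4x))
Complex roots r = -3 ± 4i
Applying ICs: C₁ = 1, C₂ = 1
Particular solution: y = e^(-3x)(cos(4x) + sin(4x))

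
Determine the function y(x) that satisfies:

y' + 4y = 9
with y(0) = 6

General solution: y = 9/4 + Ce^(-4x)
Applying y(0) = 6: C = 6 - 9/4 = 15/4
Particular solution: y = 9/4 + (15/4)e^(-4x)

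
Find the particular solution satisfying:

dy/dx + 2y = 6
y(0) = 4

General solution: y = 3 + Ce^(-2x)
Applying y(0) = 4: C = 4 - 3 = 1
Particular solution: y = 3 + e^(-2x)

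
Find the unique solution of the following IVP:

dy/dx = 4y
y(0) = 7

General solution: y = Ce^(4x)
Applying IC y(0) = 7:
Particular solution: y = 7e^(4x)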